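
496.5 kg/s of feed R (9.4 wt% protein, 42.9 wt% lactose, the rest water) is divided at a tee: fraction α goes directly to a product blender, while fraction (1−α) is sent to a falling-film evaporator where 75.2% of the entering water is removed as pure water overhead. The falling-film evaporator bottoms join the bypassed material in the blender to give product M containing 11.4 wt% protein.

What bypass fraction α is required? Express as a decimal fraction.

All 496.5×0.094 = 46.671 kg/s of protein reaches M, so M = 46.671/0.114 = 409.39 kg/s and vapour = 87.105 kg/s.
The evaporator receives (1−α)·496.5 of feed at 0.477 water and removes 0.752 of that water:
0.752×0.477×(1−α)×496.5 = 87.105
(1−α) = 87.105/178.1 = 0.4891;  α = 0.5109.

0.511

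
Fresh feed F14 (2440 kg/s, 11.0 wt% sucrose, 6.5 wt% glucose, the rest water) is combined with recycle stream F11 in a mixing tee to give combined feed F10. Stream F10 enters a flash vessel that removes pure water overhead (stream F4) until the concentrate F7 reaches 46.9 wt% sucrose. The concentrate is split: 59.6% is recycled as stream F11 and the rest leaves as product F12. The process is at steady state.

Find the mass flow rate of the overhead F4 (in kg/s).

Overall sucrose balance (none leaves overhead): sucrose in fresh feed = sucrose in product, i.e. 2440×0.110 = (1−0.596)·F7·0.469.
F7 = 268.4/(0.469×0.404) = 1416.5 kg/s.
Recycle F11 = 0.596×1416.5 = 844.26 kg/s.
Combined feed F10 = 2440 + 844.26 = 3284.3 kg/s.
Overhead F4 = F10 − F7 = 3284.3 − 1416.5 = 1867.7 kg/s.

1868 kg/s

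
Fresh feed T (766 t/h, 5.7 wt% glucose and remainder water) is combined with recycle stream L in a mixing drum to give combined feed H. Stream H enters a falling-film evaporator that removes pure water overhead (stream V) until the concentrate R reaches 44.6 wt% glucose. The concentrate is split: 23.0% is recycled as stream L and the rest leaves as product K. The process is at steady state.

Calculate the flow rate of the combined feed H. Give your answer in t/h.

795.2 t/h

Overall glucose balance (none leaves overhead): glucose in fresh feed = glucose in product, i.e. 766×0.057 = (1−0.230)·R·0.446.
R = 43.662/(0.446×0.770) = 127.14 t/h.
Recycle L = 0.230×127.14 = 29.242 t/h.
Combined feed H = 766 + 29.242 = 795.24 t/h.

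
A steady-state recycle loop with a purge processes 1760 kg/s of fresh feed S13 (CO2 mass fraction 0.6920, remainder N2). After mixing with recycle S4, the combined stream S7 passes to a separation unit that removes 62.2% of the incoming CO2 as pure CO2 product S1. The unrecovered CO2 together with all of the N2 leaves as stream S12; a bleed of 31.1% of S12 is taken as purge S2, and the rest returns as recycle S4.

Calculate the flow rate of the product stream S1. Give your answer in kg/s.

CO2 in S7: m_A = 1760×0.692 + (1−0.311)·(1−0.622)·m_A, so m_A = 1217.9/0.7396 = 1646.8 kg/s.
Product S1 = 0.622×1646.8 = 1024.3 kg/s.

1024 kg/s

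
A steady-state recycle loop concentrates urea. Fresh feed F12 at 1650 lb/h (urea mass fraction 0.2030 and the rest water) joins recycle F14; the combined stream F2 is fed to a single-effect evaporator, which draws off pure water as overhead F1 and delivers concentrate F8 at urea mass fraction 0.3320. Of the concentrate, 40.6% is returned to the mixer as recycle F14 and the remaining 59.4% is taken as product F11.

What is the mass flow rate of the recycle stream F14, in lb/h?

689.6 lb/h

Overall urea balance (none leaves overhead): urea in fresh feed = urea in product, i.e. 1650×0.203 = (1−0.406)·F8·0.332.
F8 = 334.95/(0.332×0.594) = 1698.5 lb/h.
Recycle F14 = 0.406×1698.5 = 689.57 lb/h.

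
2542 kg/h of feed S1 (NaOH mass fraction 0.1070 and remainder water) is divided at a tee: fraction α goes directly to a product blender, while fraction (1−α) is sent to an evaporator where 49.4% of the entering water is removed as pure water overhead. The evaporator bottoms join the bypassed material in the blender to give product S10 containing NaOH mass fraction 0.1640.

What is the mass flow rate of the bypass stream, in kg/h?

539.2 kg/h

All 2542×0.107 = 271.99 kg/h of NaOH reaches S10, so S10 = 271.99/0.164 = 1658.5 kg/h and vapour = 883.5 kg/h.
The evaporator receives (1−α)·2542 of feed at 0.893 water and removes 0.494 of that water:
0.494×0.893×(1−α)×2542 = 883.5
(1−α) = 883.5/1121.4 = 0.7879;  α = 0.2121.
Bypass flow = 0.2121×2542 = 539.24 kg/h.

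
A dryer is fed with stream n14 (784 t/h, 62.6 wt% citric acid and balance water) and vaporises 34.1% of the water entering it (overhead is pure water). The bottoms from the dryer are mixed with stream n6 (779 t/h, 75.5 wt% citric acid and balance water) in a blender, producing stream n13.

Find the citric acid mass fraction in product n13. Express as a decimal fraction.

0.7375

Vapour removed = 0.341×0.374×784 = 99.987 t/h; concentrate = 684.01 t/h.
citric acid reaching the mixer = 490.78 (from concentrate) + 779×0.755 = 1078.9 t/h.
Product flow = 684.01 + 779 = 1463 t/h; citric acid fraction = 0.7375.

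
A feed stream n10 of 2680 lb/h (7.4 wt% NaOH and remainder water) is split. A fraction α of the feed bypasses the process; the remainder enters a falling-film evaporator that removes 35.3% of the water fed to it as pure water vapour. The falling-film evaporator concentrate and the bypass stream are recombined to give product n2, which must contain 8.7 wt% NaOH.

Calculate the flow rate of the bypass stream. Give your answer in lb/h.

1455 lb/h

All 2680×0.074 = 198.32 lb/h of NaOH reaches n2, so n2 = 198.32/0.087 = 2279.5 lb/h and vapour = 400.46 lb/h.
The evaporator receives (1−α)·2680 of feed at 0.926 water and removes 0.353 of that water:
0.353×0.926×(1−α)×2680 = 400.46
(1−α) = 400.46/876.03 = 0.4571;  α = 0.5429.
Bypass flow = 0.5429×2680 = 1454.9 lb/h.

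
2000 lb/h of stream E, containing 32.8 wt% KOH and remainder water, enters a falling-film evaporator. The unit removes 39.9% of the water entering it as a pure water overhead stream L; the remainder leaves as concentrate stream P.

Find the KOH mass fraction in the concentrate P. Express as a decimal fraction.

KOH is not removed: 2000×0.328 = 656 lb/h of KOH enters P.
water entering = 2000×0.672 = 1344 lb/h; overhead removed = 0.399×1344 = 536.26 lb/h.
Concentrate = 2000 − 536.26 = 1463.7 lb/h.
Mass fraction = 656/1463.7 = 0.448.

0.448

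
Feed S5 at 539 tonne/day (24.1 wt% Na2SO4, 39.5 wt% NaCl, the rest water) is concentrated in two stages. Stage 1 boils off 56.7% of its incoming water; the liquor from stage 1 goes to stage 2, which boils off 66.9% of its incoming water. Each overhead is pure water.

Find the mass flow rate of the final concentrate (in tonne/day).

370.9 tonne/day

water in feed = 539×0.364 = 196.2 tonne/day.
After stage 1: water left = (1−0.567)×196.2 = 84.953; stream total = 427.76 tonne/day.
After stage 2: water left = (1−0.669)×84.953 = 28.119; final concentrate = 370.92 tonne/day.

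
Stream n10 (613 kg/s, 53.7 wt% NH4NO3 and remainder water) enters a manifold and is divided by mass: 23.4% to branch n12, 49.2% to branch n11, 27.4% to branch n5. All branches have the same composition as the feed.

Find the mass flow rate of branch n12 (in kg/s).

Branch n12 flow = 0.234×613 = 143.44 kg/s.

143.4 kg/s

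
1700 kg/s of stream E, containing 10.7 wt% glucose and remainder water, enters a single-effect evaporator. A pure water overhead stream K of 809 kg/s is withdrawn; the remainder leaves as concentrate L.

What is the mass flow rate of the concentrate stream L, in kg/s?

891 kg/s

Concentrate = 1700 − 809 = 891 kg/s.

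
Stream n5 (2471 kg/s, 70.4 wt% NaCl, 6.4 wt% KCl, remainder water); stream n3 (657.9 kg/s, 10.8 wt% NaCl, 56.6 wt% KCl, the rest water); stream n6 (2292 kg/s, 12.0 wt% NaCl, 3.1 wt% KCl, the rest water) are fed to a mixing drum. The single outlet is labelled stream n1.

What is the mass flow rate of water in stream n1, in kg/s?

water out = water in = 2471×0.232 + 657.9×0.326 + 2292×0.849 = 2733.7 kg/s.

2734 kg/s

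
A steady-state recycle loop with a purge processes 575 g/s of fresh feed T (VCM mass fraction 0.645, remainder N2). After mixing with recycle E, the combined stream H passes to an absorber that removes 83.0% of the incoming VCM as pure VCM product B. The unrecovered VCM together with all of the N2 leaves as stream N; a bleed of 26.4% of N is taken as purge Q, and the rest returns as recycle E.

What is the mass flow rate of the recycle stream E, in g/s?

N2 enters only via T and leaves only via the purge: 575×0.355 = 0.264×(N2 in N), and the absorber passes all N2, so N2 in H = N2 in N = 773.2 g/s.
VCM in H: m_A = 575×0.645 + (1−0.264)·(1−0.830)·m_A, so m_A = 370.88/0.8749 = 423.92 g/s.
N = (1−0.830)×423.92 + 773.2 = 845.27 g/s.
Recycle E = (1−0.264)×845.27 = 622.12 g/s.

622.1 g/s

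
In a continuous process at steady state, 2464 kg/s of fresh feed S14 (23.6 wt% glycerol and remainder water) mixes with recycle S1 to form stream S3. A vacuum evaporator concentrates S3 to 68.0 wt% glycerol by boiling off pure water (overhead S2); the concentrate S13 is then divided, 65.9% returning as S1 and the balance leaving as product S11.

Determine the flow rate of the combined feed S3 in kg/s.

4117 kg/s

Overall glycerol balance (none leaves overhead): glycerol in fresh feed = glycerol in product, i.e. 2464×0.236 = (1−0.659)·S13·0.680.
S13 = 581.5/(0.680×0.341) = 2507.8 kg/s.
Recycle S1 = 0.659×2507.8 = 1652.6 kg/s.
Combined feed S3 = 2464 + 1652.6 = 4116.6 kg/s.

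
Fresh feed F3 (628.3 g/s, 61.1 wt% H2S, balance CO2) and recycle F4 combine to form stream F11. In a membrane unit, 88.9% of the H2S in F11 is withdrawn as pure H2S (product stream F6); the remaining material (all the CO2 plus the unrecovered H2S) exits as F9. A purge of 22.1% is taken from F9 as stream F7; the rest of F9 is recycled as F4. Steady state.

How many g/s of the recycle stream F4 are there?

CO2 enters only via F3 and leaves only via the purge: 628.3×0.389 = 0.221×(CO2 in F9), and the membrane unit passes all CO2, so CO2 in F11 = CO2 in F9 = 1105.9 g/s.
H2S in F11: m_A = 628.3×0.611 + (1−0.221)·(1−0.889)·m_A, so m_A = 383.89/0.9135 = 420.23 g/s.
F9 = (1−0.889)×420.23 + 1105.9 = 1152.6 g/s.
Recycle F4 = (1−0.221)×1152.6 = 897.85 g/s.

897.8 g/s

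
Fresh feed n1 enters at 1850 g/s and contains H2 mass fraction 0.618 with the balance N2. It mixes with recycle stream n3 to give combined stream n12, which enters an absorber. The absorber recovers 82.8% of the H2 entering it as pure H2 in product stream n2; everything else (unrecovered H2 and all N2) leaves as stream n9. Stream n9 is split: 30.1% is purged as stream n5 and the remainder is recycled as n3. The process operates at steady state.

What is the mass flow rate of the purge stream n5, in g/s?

N2 enters only via n1 and leaves only via the purge: 1850×0.382 = 0.301×(N2 in n9), and the absorber passes all N2, so N2 in n12 = N2 in n9 = 2347.8 g/s.
H2 in n12: m_A = 1850×0.618 + (1−0.301)·(1−0.828)·m_A, so m_A = 1143.3/0.8798 = 1299.5 g/s.
n9 = (1−0.828)×1299.5 + 2347.8 = 2571.4 g/s.
Purge n5 = 0.301×2571.4 = 773.98 g/s.

774 g/s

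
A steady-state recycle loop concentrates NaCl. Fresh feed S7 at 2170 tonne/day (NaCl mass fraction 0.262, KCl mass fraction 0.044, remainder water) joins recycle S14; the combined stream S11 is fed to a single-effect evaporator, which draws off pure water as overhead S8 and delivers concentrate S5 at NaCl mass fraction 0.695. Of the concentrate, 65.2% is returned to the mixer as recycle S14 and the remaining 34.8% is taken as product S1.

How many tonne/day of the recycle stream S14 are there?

Overall NaCl balance (none leaves overhead): NaCl in fresh feed = NaCl in product, i.e. 2170×0.262 = (1−0.652)·S5·0.695.
S5 = 568.54/(0.695×0.348) = 2350.7 tonne/day.
Recycle S14 = 0.652×2350.7 = 1532.7 tonne/day.

1533 tonne/day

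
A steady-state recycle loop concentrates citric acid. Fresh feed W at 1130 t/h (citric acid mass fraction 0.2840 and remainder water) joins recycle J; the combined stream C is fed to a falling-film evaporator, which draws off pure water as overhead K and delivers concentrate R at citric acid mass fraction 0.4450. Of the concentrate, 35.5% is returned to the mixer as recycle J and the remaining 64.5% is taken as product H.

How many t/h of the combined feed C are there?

1527 t/h

Overall citric acid balance (none leaves overhead): citric acid in fresh feed = citric acid in product, i.e. 1130×0.284 = (1−0.355)·R·0.445.
R = 320.92/(0.445×0.645) = 1118.1 t/h.
Recycle J = 0.355×1118.1 = 396.92 t/h.
Combined feed C = 1130 + 396.92 = 1526.9 t/h.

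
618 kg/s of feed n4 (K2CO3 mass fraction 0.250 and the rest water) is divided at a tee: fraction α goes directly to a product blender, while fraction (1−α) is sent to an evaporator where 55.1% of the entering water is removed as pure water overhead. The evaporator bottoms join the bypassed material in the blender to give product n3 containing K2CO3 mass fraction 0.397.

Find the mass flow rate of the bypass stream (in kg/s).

All 618×0.250 = 154.5 kg/s of K2CO3 reaches n3, so n3 = 154.5/0.397 = 389.17 kg/s and vapour = 228.83 kg/s.
The evaporator receives (1−α)·618 of feed at 0.750 water and removes 0.551 of that water:
0.551×0.750×(1−α)×618 = 228.83
(1−α) = 228.83/255.39 = 0.8960;  α = 0.1040.
Bypass flow = 0.1040×618 = 64.264 kg/s.

64.26 kg/s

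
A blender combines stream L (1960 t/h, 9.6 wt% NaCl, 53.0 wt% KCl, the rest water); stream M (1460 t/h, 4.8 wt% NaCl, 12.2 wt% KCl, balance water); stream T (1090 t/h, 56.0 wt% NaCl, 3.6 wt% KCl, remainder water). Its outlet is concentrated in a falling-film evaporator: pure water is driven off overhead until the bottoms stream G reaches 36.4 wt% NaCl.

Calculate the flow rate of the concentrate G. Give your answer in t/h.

NaCl entering = 1960×0.096 + 1460×0.048 + 1090×0.560 = 868.64 t/h.
All NaCl reports to G, so G = 868.64/0.364 = 2386.4 t/h.

2386 t/h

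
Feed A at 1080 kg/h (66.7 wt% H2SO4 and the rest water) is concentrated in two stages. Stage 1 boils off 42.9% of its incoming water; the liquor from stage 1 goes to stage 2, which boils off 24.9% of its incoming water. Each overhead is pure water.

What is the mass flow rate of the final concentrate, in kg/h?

874.6 kg/h

water in feed = 1080×0.333 = 359.64 kg/h.
After stage 1: water left = (1−0.429)×359.64 = 205.35; stream total = 925.71 kg/h.
After stage 2: water left = (1−0.249)×205.35 = 154.22; final concentrate = 874.58 kg/h.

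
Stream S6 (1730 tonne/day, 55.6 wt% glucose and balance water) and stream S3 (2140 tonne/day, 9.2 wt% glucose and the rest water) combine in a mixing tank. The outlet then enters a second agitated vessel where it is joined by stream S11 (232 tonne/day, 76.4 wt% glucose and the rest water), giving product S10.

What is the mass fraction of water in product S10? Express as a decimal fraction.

0.6743

Overall, product flow = 4102 tonne/day.
water in = 1730×0.444 + 2140×0.908 + 232×0.236 = 2766 tonne/day.
water fraction in S10 = 0.6743.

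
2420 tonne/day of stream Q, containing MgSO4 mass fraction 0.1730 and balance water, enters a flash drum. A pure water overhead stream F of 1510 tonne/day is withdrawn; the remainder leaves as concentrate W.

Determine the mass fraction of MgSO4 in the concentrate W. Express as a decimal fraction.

0.4601

MgSO4 is not removed: 2420×0.173 = 418.66 tonne/day of MgSO4 enters W.
Concentrate = 2420 − 1510 = 910 tonne/day.
Mass fraction = 418.66/910 = 0.4601.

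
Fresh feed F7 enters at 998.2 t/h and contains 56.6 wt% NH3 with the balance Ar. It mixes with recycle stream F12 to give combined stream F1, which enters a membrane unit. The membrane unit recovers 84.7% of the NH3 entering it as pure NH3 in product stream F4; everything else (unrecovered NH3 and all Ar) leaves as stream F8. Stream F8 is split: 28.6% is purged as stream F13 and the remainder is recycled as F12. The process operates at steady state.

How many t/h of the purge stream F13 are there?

Ar enters only via F7 and leaves only via the purge: 998.2×0.434 = 0.286×(Ar in F8), and the membrane unit passes all Ar, so Ar in F1 = Ar in F8 = 1514.8 t/h.
NH3 in F1: m_A = 998.2×0.566 + (1−0.286)·(1−0.847)·m_A, so m_A = 564.98/0.8908 = 634.27 t/h.
F8 = (1−0.847)×634.27 + 1514.8 = 1611.8 t/h.
Purge F13 = 0.286×1611.8 = 460.97 t/h.

461 t/h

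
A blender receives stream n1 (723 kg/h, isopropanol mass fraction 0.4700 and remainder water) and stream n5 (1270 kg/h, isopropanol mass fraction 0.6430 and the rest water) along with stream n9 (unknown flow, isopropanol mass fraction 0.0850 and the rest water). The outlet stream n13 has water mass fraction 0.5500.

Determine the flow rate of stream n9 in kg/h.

Let n9 be the unknown flow. Total out = 1993 + n9.
water balance: 836.58 + 0.915·n9 = 0.550·(1993 + n9)
(0.915 − 0.550)·n9 = 0.550×1993 − 836.58 = 259.57
n9 = 259.57 / 0.365 = 711.15 kg/h

711.2 kg/h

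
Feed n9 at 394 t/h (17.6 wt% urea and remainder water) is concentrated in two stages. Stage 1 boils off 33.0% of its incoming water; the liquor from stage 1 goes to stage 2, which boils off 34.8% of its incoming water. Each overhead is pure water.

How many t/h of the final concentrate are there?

211.2 t/h

water in feed = 394×0.824 = 324.66 t/h.
After stage 1: water left = (1−0.330)×324.66 = 217.52; stream total = 286.86 t/h.
After stage 2: water left = (1−0.348)×217.52 = 141.82; final concentrate = 211.17 t/h.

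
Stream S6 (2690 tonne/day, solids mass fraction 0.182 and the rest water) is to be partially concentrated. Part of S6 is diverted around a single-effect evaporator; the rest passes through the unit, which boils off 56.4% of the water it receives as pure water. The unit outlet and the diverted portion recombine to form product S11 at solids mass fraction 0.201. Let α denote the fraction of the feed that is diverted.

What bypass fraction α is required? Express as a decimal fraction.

All 2690×0.182 = 489.58 tonne/day of solids reaches S11, so S11 = 489.58/0.201 = 2435.7 tonne/day and vapour = 254.28 tonne/day.
The evaporator receives (1−α)·2690 of feed at 0.818 water and removes 0.564 of that water:
0.564×0.818×(1−α)×2690 = 254.28
(1−α) = 254.28/1241 = 0.2049;  α = 0.7951.

0.795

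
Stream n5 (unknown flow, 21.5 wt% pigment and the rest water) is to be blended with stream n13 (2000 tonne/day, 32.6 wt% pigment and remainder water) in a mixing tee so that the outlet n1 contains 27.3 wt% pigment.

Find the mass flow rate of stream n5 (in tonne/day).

1828 tonne/day

Let n5 be the unknown flow. Total out = 2000 + n5.
pigment balance: 652 + 0.215·n5 = 0.273·(2000 + n5)
(0.215 − 0.273)·n5 = 0.273×2000 − 652 = -106
n5 = -106 / -0.058 = 1827.6 tonne/day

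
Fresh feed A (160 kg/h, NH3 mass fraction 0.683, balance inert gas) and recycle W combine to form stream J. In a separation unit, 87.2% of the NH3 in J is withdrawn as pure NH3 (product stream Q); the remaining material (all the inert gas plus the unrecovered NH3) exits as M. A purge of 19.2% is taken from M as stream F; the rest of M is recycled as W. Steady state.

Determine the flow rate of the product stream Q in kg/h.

106.3 kg/h

NH3 in J: m_A = 160×0.683 + (1−0.192)·(1−0.872)·m_A, so m_A = 109.28/0.8966 = 121.89 kg/h.
Product Q = 0.872×121.89 = 106.28 kg/h.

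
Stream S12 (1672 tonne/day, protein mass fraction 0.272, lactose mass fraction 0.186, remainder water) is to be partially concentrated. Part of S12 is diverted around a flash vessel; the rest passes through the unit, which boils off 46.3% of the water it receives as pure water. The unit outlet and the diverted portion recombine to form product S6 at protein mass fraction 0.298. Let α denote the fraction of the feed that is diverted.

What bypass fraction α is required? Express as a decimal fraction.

0.652

All 1672×0.272 = 454.78 tonne/day of protein reaches S6, so S6 = 454.78/0.298 = 1526.1 tonne/day and vapour = 145.88 tonne/day.
The evaporator receives (1−α)·1672 of feed at 0.542 water and removes 0.463 of that water:
0.463×0.542×(1−α)×1672 = 145.88
(1−α) = 145.88/419.58 = 0.3477;  α = 0.6523.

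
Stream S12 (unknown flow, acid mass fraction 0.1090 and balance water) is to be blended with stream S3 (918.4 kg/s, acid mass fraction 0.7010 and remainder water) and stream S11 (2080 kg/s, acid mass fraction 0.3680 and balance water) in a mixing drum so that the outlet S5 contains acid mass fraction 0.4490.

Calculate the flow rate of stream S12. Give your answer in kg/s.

185.2 kg/s

Let S12 be the unknown flow. Total out = 2998.4 + S12.
acid balance: 1409.2 + 0.109·S12 = 0.449·(2998.4 + S12)
(0.109 − 0.449)·S12 = 0.449×2998.4 − 1409.2 = -62.957
S12 = -62.957 / -0.340 = 185.17 kg/s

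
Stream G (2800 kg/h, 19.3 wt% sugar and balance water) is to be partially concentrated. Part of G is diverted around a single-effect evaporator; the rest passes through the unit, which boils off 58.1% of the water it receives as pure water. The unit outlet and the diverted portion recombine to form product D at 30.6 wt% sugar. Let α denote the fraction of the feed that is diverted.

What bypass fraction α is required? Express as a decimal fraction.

0.212

All 2800×0.193 = 540.4 kg/h of sugar reaches D, so D = 540.4/0.306 = 1766 kg/h and vapour = 1034 kg/h.
The evaporator receives (1−α)·2800 of feed at 0.807 water and removes 0.581 of that water:
0.581×0.807×(1−α)×2800 = 1034
(1−α) = 1034/1312.8 = 0.7876;  α = 0.2124.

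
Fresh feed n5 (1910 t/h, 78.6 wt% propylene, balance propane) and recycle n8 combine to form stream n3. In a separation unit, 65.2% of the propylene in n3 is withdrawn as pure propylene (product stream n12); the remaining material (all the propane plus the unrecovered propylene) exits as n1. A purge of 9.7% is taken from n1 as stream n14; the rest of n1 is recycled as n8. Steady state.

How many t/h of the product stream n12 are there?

propylene in n3: m_A = 1910×0.786 + (1−0.097)·(1−0.652)·m_A, so m_A = 1501.3/0.6858 = 2189.2 t/h.
Product n12 = 0.652×2189.2 = 1427.4 t/h.

1427 t/h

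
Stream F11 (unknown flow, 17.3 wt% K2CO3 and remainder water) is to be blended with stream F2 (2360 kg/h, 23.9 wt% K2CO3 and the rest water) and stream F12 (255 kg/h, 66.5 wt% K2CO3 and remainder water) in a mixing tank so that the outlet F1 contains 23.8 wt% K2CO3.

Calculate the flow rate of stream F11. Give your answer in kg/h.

1711 kg/h

Let F11 be the unknown flow. Total out = 2615 + F11.
K2CO3 balance: 733.62 + 0.173·F11 = 0.238·(2615 + F11)
(0.173 − 0.238)·F11 = 0.238×2615 − 733.62 = -111.25
F11 = -111.25 / -0.065 = 1711.5 kg/h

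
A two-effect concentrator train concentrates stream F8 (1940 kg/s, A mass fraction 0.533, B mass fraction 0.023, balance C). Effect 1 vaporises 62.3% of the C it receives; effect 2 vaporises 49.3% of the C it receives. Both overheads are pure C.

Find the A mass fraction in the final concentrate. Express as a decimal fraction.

C in feed = 1940×0.444 = 861.36 kg/s.
After stage 1: C left = (1−0.623)×861.36 = 324.73; stream total = 1403.4 kg/s.
After stage 2: C left = (1−0.493)×324.73 = 164.64; final concentrate = 1243.3 kg/s.
A fraction = 1034/1243.3 = 0.832.

0.832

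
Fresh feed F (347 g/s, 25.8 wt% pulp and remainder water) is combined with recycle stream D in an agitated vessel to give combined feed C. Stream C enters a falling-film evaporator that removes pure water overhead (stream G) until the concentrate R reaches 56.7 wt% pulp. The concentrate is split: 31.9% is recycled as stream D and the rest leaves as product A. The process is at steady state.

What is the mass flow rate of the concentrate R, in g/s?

231.9 g/s

Overall pulp balance (none leaves overhead): pulp in fresh feed = pulp in product, i.e. 347×0.258 = (1−0.319)·R·0.567.
R = 89.526/(0.567×0.681) = 231.86 g/s.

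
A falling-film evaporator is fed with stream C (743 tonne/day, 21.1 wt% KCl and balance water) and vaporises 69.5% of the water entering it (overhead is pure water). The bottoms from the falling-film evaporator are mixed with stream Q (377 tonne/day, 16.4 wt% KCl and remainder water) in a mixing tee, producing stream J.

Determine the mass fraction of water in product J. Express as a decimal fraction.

Vapour removed = 0.695×0.789×743 = 407.43 tonne/day; concentrate = 335.57 tonne/day.
water reaching the mixer = 178.8 (from concentrate) + 377×0.836 = 493.97 tonne/day.
Product flow = 335.57 + 377 = 712.57 tonne/day; water fraction = 0.693.

0.693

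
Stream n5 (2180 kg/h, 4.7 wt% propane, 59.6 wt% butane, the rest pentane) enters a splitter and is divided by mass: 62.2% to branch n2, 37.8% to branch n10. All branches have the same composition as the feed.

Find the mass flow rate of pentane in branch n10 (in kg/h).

294.2 kg/h

Branch n10 total = 0.378×2180 = 824.04 kg/h.
pentane in n10 = 0.357×824.04 = 294.18 kg/h.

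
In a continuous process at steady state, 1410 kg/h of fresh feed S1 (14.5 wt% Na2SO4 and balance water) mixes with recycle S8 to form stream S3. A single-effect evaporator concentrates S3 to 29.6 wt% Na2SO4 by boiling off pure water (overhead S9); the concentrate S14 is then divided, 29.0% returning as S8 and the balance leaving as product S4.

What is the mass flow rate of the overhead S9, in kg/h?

Overall Na2SO4 balance (none leaves overhead): Na2SO4 in fresh feed = Na2SO4 in product, i.e. 1410×0.145 = (1−0.290)·S14·0.296.
S14 = 204.45/(0.296×0.710) = 972.83 kg/h.
Recycle S8 = 0.290×972.83 = 282.12 kg/h.
Combined feed S3 = 1410 + 282.12 = 1692.1 kg/h.
Overhead S9 = S3 − S14 = 1692.1 − 972.83 = 719.29 kg/h.

719.3 kg/h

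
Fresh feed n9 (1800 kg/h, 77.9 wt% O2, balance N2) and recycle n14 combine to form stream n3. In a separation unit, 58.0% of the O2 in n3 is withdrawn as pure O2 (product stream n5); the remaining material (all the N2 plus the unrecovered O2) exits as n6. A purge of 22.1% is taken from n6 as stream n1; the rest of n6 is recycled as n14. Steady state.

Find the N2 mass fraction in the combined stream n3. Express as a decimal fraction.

0.463

N2 enters only via n9 and leaves only via the purge: 1800×0.221 = 0.221×(N2 in n6), and the separation unit passes all N2, so N2 in n3 = N2 in n6 = 1800 kg/h.
O2 in n3: m_A = 1800×0.779 + (1−0.221)·(1−0.580)·m_A, so m_A = 1402.2/0.6728 = 2084.1 kg/h.
n3 = 2084.1 + 1800 = 3884.1 kg/h.
N2 fraction in n3 = 1800/3884.1 = 0.463.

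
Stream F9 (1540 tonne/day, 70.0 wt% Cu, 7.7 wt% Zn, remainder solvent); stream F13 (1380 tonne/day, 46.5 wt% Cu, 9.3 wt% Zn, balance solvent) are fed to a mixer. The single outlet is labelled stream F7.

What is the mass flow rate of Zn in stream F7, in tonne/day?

Zn out = Zn in = 1540×0.077 + 1380×0.093 = 246.92 tonne/day.

246.9 tonne/day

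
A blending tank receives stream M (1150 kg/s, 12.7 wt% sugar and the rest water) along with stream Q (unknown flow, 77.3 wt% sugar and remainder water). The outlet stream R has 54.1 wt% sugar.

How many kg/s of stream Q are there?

Let Q be the unknown flow. Total out = 1150 + Q.
sugar balance: 146.05 + 0.773·Q = 0.541·(1150 + Q)
(0.773 − 0.541)·Q = 0.541×1150 − 146.05 = 476.1
Q = 476.1 / 0.232 = 2052.2 kg/s

2052 kg/s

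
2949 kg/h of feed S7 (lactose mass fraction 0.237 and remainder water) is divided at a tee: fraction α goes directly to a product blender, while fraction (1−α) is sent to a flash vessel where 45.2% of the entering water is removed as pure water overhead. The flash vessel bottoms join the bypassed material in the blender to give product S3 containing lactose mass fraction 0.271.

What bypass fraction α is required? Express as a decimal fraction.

0.636

All 2949×0.237 = 698.91 kg/h of lactose reaches S3, so S3 = 698.91/0.271 = 2579 kg/h and vapour = 369.99 kg/h.
The evaporator receives (1−α)·2949 of feed at 0.763 water and removes 0.452 of that water:
0.452×0.763×(1−α)×2949 = 369.99
(1−α) = 369.99/1017 = 0.3638;  α = 0.6362.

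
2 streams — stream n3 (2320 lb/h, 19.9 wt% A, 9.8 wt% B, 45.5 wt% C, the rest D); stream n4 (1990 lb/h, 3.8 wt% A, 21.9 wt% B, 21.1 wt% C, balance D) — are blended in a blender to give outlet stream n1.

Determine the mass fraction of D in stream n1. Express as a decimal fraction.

Total flow out = 2320 + 1990 = 4310 lb/h.
D in = 2320×0.248 + 1990×0.532 = 1634 lb/h.
D mass fraction in n1 = 1634/4310 = 0.3791.

0.3791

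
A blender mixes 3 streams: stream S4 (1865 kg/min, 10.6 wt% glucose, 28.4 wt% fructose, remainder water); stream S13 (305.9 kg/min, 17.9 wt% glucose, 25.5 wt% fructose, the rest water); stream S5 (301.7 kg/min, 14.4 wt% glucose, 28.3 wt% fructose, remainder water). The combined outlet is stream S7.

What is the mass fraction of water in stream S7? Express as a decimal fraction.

Total flow out = 1865 + 305.9 + 301.7 = 2472.6 kg/min.
water in = 1865×0.610 + 305.9×0.566 + 301.7×0.573 = 1483.7 kg/min.
water mass fraction in S7 = 1483.7/2472.6 = 0.6000.

0.6000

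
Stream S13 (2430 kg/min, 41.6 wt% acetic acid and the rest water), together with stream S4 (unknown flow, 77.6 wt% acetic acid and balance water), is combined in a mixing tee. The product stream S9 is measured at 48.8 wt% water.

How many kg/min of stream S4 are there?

883.6 kg/min

Let S4 be the unknown flow. Total out = 2430 + S4.
water balance: 1419.1 + 0.224·S4 = 0.488·(2430 + S4)
(0.224 − 0.488)·S4 = 0.488×2430 − 1419.1 = -233.28
S4 = -233.28 / -0.264 = 883.64 kg/min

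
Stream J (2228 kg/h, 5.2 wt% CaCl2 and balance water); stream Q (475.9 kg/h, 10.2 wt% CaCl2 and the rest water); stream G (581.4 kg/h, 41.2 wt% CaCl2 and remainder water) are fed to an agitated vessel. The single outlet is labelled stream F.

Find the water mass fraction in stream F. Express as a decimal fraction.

0.877

Total flow out = 2228 + 475.9 + 581.4 = 3285.3 kg/h.
water in = 2228×0.948 + 475.9×0.898 + 581.4×0.588 = 2881.4 kg/h.
water mass fraction in F = 2881.4/3285.3 = 0.877.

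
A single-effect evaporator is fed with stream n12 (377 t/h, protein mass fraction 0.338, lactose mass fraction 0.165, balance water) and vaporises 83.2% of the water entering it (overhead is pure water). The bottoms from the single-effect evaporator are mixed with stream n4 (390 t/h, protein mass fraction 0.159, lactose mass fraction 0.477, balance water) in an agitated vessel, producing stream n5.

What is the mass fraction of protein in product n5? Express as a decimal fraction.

0.310

Vapour removed = 0.832×0.497×377 = 155.89 t/h; concentrate = 221.11 t/h.
protein reaching the mixer = 127.43 (from concentrate) + 390×0.159 = 189.44 t/h.
Product flow = 221.11 + 390 = 611.11 t/h; protein fraction = 0.310.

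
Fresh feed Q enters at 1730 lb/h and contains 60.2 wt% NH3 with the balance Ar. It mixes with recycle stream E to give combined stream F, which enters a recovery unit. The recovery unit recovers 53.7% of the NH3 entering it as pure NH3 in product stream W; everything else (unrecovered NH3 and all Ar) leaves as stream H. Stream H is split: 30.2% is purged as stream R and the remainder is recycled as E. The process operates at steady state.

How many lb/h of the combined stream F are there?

3819 lb/h

Ar enters only via Q and leaves only via the purge: 1730×0.398 = 0.302×(Ar in H), and the recovery unit passes all Ar, so Ar in F = Ar in H = 2279.9 lb/h.
NH3 in F: m_A = 1730×0.602 + (1−0.302)·(1−0.537)·m_A, so m_A = 1041.5/0.6768 = 1538.7 lb/h.
F = 1538.7 + 2279.9 = 3818.7 lb/h.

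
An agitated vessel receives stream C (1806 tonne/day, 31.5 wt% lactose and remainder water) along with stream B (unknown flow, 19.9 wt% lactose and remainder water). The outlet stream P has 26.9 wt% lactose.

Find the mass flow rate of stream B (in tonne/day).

Let B be the unknown flow. Total out = 1806 + B.
lactose balance: 568.89 + 0.199·B = 0.269·(1806 + B)
(0.199 − 0.269)·B = 0.269×1806 − 568.89 = -83.076
B = -83.076 / -0.070 = 1186.8 tonne/day

1187 tonne/day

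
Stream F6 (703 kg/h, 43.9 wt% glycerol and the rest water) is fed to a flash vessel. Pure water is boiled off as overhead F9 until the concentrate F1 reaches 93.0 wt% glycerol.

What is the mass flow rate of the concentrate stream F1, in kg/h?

331.8 kg/h

glycerol is conserved: 703×0.439 = 308.62 kg/h all reports to the concentrate.
Concentrate = 308.62/(target fraction) = 331.85 kg/h.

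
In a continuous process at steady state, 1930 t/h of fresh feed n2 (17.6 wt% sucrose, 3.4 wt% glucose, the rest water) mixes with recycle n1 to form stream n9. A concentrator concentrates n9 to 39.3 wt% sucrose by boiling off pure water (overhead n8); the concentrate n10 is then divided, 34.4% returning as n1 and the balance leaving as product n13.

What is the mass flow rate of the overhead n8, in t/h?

Overall sucrose balance (none leaves overhead): sucrose in fresh feed = sucrose in product, i.e. 1930×0.176 = (1−0.344)·n10·0.393.
n10 = 339.68/(0.393×0.656) = 1317.6 t/h.
Recycle n1 = 0.344×1317.6 = 453.24 t/h.
Combined feed n9 = 1930 + 453.24 = 2383.2 t/h.
Overhead n8 = n9 − n10 = 2383.2 − 1317.6 = 1065.7 t/h.

1066 t/h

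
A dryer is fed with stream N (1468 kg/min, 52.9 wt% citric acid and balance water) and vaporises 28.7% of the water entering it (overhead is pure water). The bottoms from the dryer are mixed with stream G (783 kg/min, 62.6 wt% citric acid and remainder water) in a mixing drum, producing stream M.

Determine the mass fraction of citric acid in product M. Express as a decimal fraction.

Vapour removed = 0.287×0.471×1468 = 198.44 kg/min; concentrate = 1269.6 kg/min.
citric acid reaching the mixer = 776.57 (from concentrate) + 783×0.626 = 1266.7 kg/min.
Product flow = 1269.6 + 783 = 2052.6 kg/min; citric acid fraction = 0.617.

0.617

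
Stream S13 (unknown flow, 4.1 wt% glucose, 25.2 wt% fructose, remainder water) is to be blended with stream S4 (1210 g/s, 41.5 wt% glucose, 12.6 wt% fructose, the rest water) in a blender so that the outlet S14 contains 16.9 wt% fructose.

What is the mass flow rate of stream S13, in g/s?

626.9 g/s

Let S13 be the unknown flow. Total out = 1210 + S13.
fructose balance: 152.46 + 0.252·S13 = 0.169·(1210 + S13)
(0.252 − 0.169)·S13 = 0.169×1210 − 152.46 = 52.03
S13 = 52.03 / 0.083 = 626.87 g/s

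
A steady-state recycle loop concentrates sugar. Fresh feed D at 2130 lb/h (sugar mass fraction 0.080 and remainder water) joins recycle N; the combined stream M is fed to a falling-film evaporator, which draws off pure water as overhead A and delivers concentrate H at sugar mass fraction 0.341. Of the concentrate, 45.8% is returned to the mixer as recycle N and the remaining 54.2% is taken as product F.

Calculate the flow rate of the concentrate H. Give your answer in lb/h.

922 lb/h

Overall sugar balance (none leaves overhead): sugar in fresh feed = sugar in product, i.e. 2130×0.080 = (1−0.458)·H·0.341.
H = 170.4/(0.341×0.542) = 921.97 lb/h.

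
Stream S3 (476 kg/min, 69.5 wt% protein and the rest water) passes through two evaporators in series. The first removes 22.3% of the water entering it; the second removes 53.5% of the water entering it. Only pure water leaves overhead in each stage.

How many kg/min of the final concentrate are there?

383.3 kg/min

water in feed = 476×0.305 = 145.18 kg/min.
After stage 1: water left = (1−0.223)×145.18 = 112.8; stream total = 443.62 kg/min.
After stage 2: water left = (1−0.535)×112.8 = 52.454; final concentrate = 383.27 kg/min.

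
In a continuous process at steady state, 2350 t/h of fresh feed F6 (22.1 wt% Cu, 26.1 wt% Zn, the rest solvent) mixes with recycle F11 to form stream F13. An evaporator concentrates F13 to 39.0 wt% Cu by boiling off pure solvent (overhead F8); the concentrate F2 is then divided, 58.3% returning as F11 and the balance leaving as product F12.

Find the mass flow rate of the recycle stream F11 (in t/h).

Overall Cu balance (none leaves overhead): Cu in fresh feed = Cu in product, i.e. 2350×0.221 = (1−0.583)·F2·0.390.
F2 = 519.35/(0.390×0.417) = 3193.4 t/h.
Recycle F11 = 0.583×3193.4 = 1861.8 t/h.

1862 t/h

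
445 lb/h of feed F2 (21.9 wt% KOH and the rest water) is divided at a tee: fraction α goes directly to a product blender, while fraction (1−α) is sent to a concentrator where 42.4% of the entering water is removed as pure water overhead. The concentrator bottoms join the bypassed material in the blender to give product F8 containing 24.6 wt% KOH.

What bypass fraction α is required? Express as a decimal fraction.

All 445×0.219 = 97.455 lb/h of KOH reaches F8, so F8 = 97.455/0.246 = 396.16 lb/h and vapour = 48.841 lb/h.
The evaporator receives (1−α)·445 of feed at 0.781 water and removes 0.424 of that water:
0.424×0.781×(1−α)×445 = 48.841
(1−α) = 48.841/147.36 = 0.3314;  α = 0.6686.

0.669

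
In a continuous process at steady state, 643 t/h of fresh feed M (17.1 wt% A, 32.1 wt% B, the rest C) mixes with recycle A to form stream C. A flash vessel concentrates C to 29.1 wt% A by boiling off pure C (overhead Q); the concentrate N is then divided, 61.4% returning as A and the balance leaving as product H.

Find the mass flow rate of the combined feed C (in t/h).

1244 t/h

Overall A balance (none leaves overhead): A in fresh feed = A in product, i.e. 643×0.171 = (1−0.614)·N·0.291.
N = 109.95/(0.291×0.386) = 978.87 t/h.
Recycle A = 0.614×978.87 = 601.03 t/h.
Combined feed C = 643 + 601.03 = 1244 t/h.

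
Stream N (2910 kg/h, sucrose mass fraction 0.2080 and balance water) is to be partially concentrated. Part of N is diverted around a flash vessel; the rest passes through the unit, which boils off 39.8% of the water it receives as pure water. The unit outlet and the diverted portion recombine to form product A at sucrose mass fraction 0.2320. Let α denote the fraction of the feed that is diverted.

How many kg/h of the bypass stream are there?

1955 kg/h

All 2910×0.208 = 605.28 kg/h of sucrose reaches A, so A = 605.28/0.232 = 2609 kg/h and vapour = 301.03 kg/h.
The evaporator receives (1−α)·2910 of feed at 0.792 water and removes 0.398 of that water:
0.398×0.792×(1−α)×2910 = 301.03
(1−α) = 301.03/917.28 = 0.3282;  α = 0.6718.
Bypass flow = 0.6718×2910 = 1955 kg/h.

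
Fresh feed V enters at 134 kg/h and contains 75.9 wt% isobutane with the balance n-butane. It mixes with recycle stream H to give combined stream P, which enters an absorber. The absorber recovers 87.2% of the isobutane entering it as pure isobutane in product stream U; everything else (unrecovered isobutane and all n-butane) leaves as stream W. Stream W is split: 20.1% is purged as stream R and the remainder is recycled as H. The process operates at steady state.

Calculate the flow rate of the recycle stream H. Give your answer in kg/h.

140 kg/h

n-butane enters only via V and leaves only via the purge: 134×0.241 = 0.201×(n-butane in W), and the absorber passes all n-butane, so n-butane in P = n-butane in W = 160.67 kg/h.
isobutane in P: m_A = 134×0.759 + (1−0.201)·(1−0.872)·m_A, so m_A = 101.71/0.8977 = 113.29 kg/h.
W = (1−0.872)×113.29 + 160.67 = 175.17 kg/h.
Recycle H = (1−0.201)×175.17 = 139.96 kg/h.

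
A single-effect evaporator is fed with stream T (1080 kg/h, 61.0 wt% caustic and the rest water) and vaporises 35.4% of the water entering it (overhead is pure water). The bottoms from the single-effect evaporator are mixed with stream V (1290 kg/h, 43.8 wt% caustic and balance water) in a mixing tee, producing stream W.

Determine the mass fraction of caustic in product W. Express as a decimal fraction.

Vapour removed = 0.354×0.390×1080 = 149.1 kg/h; concentrate = 930.9 kg/h.
caustic reaching the mixer = 658.8 (from concentrate) + 1290×0.438 = 1223.8 kg/h.
Product flow = 930.9 + 1290 = 2220.9 kg/h; caustic fraction = 0.551.

0.551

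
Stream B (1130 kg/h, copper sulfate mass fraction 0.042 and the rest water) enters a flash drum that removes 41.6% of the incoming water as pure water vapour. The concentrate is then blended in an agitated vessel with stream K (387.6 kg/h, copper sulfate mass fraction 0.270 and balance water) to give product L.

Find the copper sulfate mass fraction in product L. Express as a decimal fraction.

Vapour removed = 0.416×0.958×1130 = 450.34 kg/h; concentrate = 679.66 kg/h.
copper sulfate reaching the mixer = 47.46 (from concentrate) + 387.6×0.270 = 152.11 kg/h.
Product flow = 679.66 + 387.6 = 1067.3 kg/h; copper sulfate fraction = 0.143.

0.143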